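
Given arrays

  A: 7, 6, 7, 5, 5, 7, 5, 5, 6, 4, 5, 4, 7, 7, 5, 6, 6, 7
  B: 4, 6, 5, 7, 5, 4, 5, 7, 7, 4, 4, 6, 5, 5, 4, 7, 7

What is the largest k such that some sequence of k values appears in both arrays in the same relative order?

10

Match 6 [2,2] → 7 [3,4] → 5 [4,5] → 5 [5,7] → 7 [6,9] → 5 [8,13] → 5 [11,14] → 4 [12,15] → 7 [14,16] → 7 [18,17] — 10 values in the same relative order in both, and the DP table's final entry dp[18][17] is also 10, so no common subsequence is longer.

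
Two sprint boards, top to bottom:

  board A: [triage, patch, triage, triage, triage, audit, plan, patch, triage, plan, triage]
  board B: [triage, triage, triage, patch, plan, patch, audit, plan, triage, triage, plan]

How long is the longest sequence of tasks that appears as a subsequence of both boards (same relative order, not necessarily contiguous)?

One common subsequence of length 7: triage at board A[1]=board B[1]; then triage at board A[3]=board B[2]; then triage at board A[4]=board B[3]; then audit at board A[6]=board B[7]; then plan at board A[7]=board B[8]; then triage at board A[9]=board B[10]; then plan at board A[10]=board B[11]. The LCS DP gives dp[11][11] = 7, so this is optimal.

7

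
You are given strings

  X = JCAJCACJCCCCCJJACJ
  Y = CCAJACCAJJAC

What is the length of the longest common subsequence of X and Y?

10

One common subsequence of length 10: C (X #2, Y #2), A (X #3, Y #3), J (X #4, Y #4), A (X #6, Y #5), C (X #7, Y #6), C (X #9, Y #7), J (X #14, Y #9), J (X #15, Y #10), A (X #16, Y #11), C (X #17, Y #12). The LCS DP gives dp[18][12] = 10, so this is optimal.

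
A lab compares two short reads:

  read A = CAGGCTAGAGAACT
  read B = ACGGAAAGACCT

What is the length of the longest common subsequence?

Match C at read A[1]=read B[2]; then G at read A[3]=read B[3]; then G at read A[4]=read B[4]; then A at read A[7]=read B[6]; then A at read A[9]=read B[7]; then G at read A[10]=read B[8]; then A at read A[11]=read B[9]; then C at read A[13]=read B[11]; then T at read A[14]=read B[12] — 9 bases in the same relative order in both, and the DP table's final entry dp[14][12] is also 9, so no common subsequence is longer.

9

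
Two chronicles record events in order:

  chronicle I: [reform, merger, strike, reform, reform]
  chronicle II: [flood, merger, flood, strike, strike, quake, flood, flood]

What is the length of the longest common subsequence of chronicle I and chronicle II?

2

Pick merger [2,2]; then strike [3,5]; all 2 events appear in both, in order. dp[5][8] = 2 confirms this is the maximum.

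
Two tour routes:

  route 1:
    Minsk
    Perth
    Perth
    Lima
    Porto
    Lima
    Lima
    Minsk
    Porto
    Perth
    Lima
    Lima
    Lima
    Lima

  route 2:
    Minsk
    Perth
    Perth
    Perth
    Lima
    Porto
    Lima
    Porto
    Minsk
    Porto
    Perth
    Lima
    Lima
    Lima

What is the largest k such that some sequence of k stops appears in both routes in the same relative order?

12

One common subsequence of length 12: Minsk (route 1 #1, route 2 #1), Perth (route 1 #2, route 2 #3), Perth (route 1 #3, route 2 #4), Lima (route 1 #4, route 2 #5), Porto (route 1 #5, route 2 #6), Lima (route 1 #6, route 2 #7), Minsk (route 1 #8, route 2 #9), Porto (route 1 #9, route 2 #10), Perth (route 1 #10, route 2 #11), Lima (route 1 #12, route 2 #12), Lima (route 1 #13, route 2 #13), Lima (route 1 #14, route 2 #14). The LCS DP gives dp[14][14] = 12, so this is optimal.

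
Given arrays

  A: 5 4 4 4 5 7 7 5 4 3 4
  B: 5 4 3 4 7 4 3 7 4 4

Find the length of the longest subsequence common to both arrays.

Pick 5 at A[1]=B[1], 4 at A[2]=B[2], 4 at A[3]=B[4], 4 at A[4]=B[6], 7 at A[7]=B[8], 4 at A[9]=B[9], 4 at A[11]=B[10]; all 7 values appear in both, in order, and the DP table's final entry dp[11][10] is also 7, so no common subsequence is longer.

7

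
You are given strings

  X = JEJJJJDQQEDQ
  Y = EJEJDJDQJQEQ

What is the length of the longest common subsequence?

9

Match J [1,2], E [2,3], J [3,4], J [6,6], D [7,7], Q [8,8], Q [9,10], E [10,11], Q [12,12] — 9 characters in the same relative order in both. Since dp[12][12] = 9, nothing longer is possible.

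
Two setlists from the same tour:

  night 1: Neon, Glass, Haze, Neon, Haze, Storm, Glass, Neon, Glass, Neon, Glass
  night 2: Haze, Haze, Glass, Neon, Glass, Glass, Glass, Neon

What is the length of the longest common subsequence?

6

One common subsequence of length 6: Haze [3,1]; then Haze [5,2]; then Glass [7,3]; then Neon [8,4]; then Glass [9,7]; then Neon [10,8]. Since dp[11][8] = 6, nothing longer is possible.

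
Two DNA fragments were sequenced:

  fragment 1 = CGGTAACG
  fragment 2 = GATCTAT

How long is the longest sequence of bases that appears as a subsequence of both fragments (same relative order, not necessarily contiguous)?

One common subsequence of length 3: C [1,4]; then T [4,5]; then A [5,6]. dp[8][7] = 3 confirms this is the maximum.

3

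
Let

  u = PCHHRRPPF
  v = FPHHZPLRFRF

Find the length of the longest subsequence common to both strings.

6

Pick P [1,2], then H [3,3], then H [4,4], then R [5,8], then R [6,10], then F [9,11]; all 6 characters appear in both, in order, and the DP table's final entry dp[9][11] is also 6, so no common subsequence is longer.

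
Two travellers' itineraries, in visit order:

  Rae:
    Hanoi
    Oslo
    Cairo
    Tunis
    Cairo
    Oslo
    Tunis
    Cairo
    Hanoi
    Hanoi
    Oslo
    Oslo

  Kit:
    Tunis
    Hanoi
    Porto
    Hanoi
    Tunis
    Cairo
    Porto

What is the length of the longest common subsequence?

3

One common subsequence of length 3: Hanoi at Rae[1]=Kit[4]; then Tunis at Rae[4]=Kit[5]; then Cairo at Rae[5]=Kit[6]. dp[12][7] = 3 confirms this is the maximum.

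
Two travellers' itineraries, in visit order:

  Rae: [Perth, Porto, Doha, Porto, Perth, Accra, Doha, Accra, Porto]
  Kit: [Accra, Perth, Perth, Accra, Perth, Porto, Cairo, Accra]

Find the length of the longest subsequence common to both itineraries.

4

Pick Perth (Rae #1, Kit #2) → Perth (Rae #5, Kit #3) → Accra (Rae #6, Kit #4) → Accra (Rae #8, Kit #8); all 4 stops appear in both, in order, and the DP table's final entry dp[9][8] is also 4, so no common subsequence is longer.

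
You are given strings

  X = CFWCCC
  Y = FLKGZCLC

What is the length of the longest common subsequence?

Let dp[i][j] be the LCS length of the first i characters of X and the first j characters of Y. dp[i][j] = dp[i-1][j-1]+1 when the i-th and j-th characters match, else max(dp[i-1][j], dp[i][j-1]).
    ·  F  L  K  G  Z  C  L  C
 ·  0  0  0  0  0  0  0  0  0
 C  0  0  0  0  0  0  1  1  1
 F  0  1  1  1  1  1  1  1  1
 W  0  1  1  1  1  1  1  1  1
 C  0  1  1  1  1  1  2  2  2
 C  0  1  1  1  1  1  2  2  3
 C  0  1  1  1  1  1  2  2  3
dp[6][8] = 3. One LCS (by backtracking along matches): FCC.

3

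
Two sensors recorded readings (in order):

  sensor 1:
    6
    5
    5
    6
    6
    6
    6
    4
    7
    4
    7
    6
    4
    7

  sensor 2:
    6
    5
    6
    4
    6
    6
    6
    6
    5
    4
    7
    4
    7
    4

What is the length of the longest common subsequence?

11

Pick 6 at sensor 1[1]=sensor 2[1]; then 5 at sensor 1[2]=sensor 2[2]; then 6 at sensor 1[4]=sensor 2[5]; then 6 at sensor 1[5]=sensor 2[6]; then 6 at sensor 1[6]=sensor 2[7]; then 6 at sensor 1[7]=sensor 2[8]; then 4 at sensor 1[8]=sensor 2[10]; then 7 at sensor 1[9]=sensor 2[11]; then 4 at sensor 1[10]=sensor 2[12]; then 7 at sensor 1[11]=sensor 2[13]; then 4 at sensor 1[13]=sensor 2[14]; all 11 values appear in both, in order. dp[14][14] = 11 confirms this is the maximum.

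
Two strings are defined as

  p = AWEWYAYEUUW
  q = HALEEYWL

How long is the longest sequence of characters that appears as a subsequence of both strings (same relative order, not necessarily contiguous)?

4

Pick A (p #1, q #2) → E (p #3, q #5) → Y (p #7, q #6) → W (p #11, q #7); all 4 characters appear in both, in order. The LCS DP gives dp[11][8] = 4, so this is optimal.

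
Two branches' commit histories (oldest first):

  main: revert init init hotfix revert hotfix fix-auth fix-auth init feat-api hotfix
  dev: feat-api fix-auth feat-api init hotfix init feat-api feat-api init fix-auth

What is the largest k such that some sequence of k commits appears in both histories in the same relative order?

Taking init at main[3]=dev[4] → hotfix at main[6]=dev[5] → init at main[9]=dev[6] → feat-api at main[10]=dev[8] gives a common subsequence of length 4. dp[11][10] = 4 confirms this is the maximum.

4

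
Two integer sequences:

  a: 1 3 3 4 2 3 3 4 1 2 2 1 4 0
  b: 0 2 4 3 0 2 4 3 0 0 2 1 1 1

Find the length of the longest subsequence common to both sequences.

5

Taking 3 [2,4], then 3 [3,8], then 2 [5,11], then 1 [9,13], then 1 [12,14] gives a common subsequence of length 5. The LCS DP gives dp[14][14] = 5, so this is optimal.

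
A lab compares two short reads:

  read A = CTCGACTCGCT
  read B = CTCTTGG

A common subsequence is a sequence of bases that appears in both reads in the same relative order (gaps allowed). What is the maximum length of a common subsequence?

5

Pick C (read A #1, read B #1) → T (read A #2, read B #2) → C (read A #3, read B #3) → G (read A #4, read B #6) → G (read A #9, read B #7); all 5 bases appear in both, in order. Since dp[11][7] = 5, nothing longer is possible.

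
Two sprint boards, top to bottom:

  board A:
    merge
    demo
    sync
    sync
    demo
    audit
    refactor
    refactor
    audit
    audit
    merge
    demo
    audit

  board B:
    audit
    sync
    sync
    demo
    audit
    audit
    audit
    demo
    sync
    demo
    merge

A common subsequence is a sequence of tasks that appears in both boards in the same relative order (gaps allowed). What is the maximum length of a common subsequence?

Pick sync [3,2]; then sync [4,3]; then demo [5,4]; then audit [6,5]; then audit [9,6]; then audit [10,7]; then merge [11,11]; all 7 tasks appear in both, in order, and the DP table's final entry dp[13][11] is also 7, so no common subsequence is longer.

7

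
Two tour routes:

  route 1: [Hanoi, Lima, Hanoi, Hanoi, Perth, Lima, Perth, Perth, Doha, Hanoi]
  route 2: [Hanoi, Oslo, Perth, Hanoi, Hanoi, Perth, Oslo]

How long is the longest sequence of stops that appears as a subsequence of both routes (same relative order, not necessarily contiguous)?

4

Match Hanoi (route 1 #1, route 2 #1), then Hanoi (route 1 #3, route 2 #4), then Hanoi (route 1 #4, route 2 #5), then Perth (route 1 #5, route 2 #6) — 4 stops in the same relative order in both. Since dp[10][7] = 4, nothing longer is possible.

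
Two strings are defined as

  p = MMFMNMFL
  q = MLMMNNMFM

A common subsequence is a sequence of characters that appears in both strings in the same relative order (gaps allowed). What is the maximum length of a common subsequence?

6

One common subsequence of length 6: M (p #1, q #1); then M (p #2, q #3); then M (p #4, q #4); then N (p #5, q #6); then M (p #6, q #7); then F (p #7, q #8). The LCS DP gives dp[8][9] = 6, so this is optimal.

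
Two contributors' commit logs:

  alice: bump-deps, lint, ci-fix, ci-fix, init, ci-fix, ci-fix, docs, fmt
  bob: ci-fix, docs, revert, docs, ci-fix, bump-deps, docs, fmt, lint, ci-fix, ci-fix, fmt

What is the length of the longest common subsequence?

Match bump-deps at alice[1]=bob[6]; then lint at alice[2]=bob[9]; then ci-fix at alice[6]=bob[10]; then ci-fix at alice[7]=bob[11]; then fmt at alice[9]=bob[12] — 5 commits in the same relative order in both, and the DP table's final entry dp[9][12] is also 5, so no common subsequence is longer.

5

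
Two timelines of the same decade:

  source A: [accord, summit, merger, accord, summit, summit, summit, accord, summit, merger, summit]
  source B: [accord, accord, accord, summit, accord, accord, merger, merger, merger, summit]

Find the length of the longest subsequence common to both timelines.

Pick accord (source A #1, source B #3) → summit (source A #2, source B #4) → accord (source A #4, source B #5) → accord (source A #8, source B #6) → merger (source A #10, source B #9) → summit (source A #11, source B #10); all 6 events appear in both, in order. The LCS DP gives dp[11][10] = 6, so this is optimal.

6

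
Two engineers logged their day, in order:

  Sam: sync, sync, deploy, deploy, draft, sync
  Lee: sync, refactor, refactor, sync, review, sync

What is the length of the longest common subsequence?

One common subsequence of length 3: sync (Sam #1, Lee #1), sync (Sam #2, Lee #4), sync (Sam #6, Lee #6). dp[6][6] = 3 confirms this is the maximum.

3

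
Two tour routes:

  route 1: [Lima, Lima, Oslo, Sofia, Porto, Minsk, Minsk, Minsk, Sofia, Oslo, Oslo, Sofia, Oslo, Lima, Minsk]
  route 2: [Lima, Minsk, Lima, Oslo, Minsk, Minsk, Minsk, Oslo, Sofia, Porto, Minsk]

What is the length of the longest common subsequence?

Taking Lima [1,1], then Lima [2,3], then Oslo [3,4], then Minsk [6,5], then Minsk [7,6], then Minsk [8,7], then Oslo [11,8], then Sofia [12,9], then Minsk [15,11] gives a common subsequence of length 9. Since dp[15][11] = 9, nothing longer is possible.

9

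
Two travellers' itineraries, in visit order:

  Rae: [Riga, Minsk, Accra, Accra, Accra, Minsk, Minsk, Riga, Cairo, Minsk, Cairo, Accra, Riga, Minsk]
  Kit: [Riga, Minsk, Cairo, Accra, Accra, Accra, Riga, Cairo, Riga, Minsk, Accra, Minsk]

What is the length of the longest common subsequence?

10

Match Riga [1,1], then Minsk [2,2], then Accra [3,4], then Accra [4,5], then Accra [5,6], then Riga [8,7], then Cairo [9,8], then Minsk [10,10], then Accra [12,11], then Minsk [14,12] — 10 stops in the same relative order in both, and the DP table's final entry dp[14][12] is also 10, so no common subsequence is longer.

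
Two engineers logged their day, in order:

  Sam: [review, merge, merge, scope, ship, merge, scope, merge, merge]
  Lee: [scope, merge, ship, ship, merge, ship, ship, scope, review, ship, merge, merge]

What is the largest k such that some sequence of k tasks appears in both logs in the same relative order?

One common subsequence of length 6: merge at Sam[2]=Lee[2], merge at Sam[3]=Lee[5], scope at Sam[4]=Lee[8], ship at Sam[5]=Lee[10], merge at Sam[8]=Lee[11], merge at Sam[9]=Lee[12]. Since dp[9][12] = 6, nothing longer is possible.

6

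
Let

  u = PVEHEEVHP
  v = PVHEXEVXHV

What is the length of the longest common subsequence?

Let dp[i][j] be the LCS length of the first i characters of u and the first j characters of v. dp[i][j] = dp[i-1][j-1]+1 when the i-th and j-th characters match, else max(dp[i-1][j], dp[i][j-1]).
    ·  P  V  H  E  X  E  V  X  H  V
 ·  0  0  0  0  0  0  0  0  0  0  0
 P  0  1  1  1  1  1  1  1  1  1  1
 V  0  1  2  2  2  2  2  2  2  2  2
 E  0  1  2  2  3  3  3  3  3  3  3
 H  0  1  2  3  3  3  3  3  3  4  4
 E  0  1  2  3  4  4  4  4  4  4  4
 E  0  1  2  3  4  4  5  5  5  5  5
 V  0  1  2  3  4  4  5  6  6  6  6
 H  0  1  2  3  4  4  5  6  6  7  7
 P  0  1  2  3  4  4  5  6  6  7  7
dp[9][10] = 7. One LCS (by backtracking along matches): PVHEEVH.

7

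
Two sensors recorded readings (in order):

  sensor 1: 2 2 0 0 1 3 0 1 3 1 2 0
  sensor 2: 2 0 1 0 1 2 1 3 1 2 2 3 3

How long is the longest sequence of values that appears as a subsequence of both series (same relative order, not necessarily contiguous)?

Taking 2 (sensor 1 #2, sensor 2 #1) → 0 (sensor 1 #3, sensor 2 #2) → 0 (sensor 1 #4, sensor 2 #4) → 1 (sensor 1 #5, sensor 2 #5) → 1 (sensor 1 #8, sensor 2 #7) → 3 (sensor 1 #9, sensor 2 #8) → 1 (sensor 1 #10, sensor 2 #9) → 2 (sensor 1 #11, sensor 2 #11) gives a common subsequence of length 8. dp[12][13] = 8 confirms this is the maximum.

8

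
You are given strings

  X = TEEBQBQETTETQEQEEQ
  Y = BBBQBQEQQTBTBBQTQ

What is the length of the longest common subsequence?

Match B (X #4, Y #3), then Q (X #5, Y #4), then B (X #6, Y #5), then Q (X #7, Y #6), then E (X #8, Y #7), then T (X #9, Y #10), then T (X #10, Y #12), then T (X #12, Y #16), then Q (X #18, Y #17) — 9 characters in the same relative order in both, and the DP table's final entry dp[18][17] is also 9, so no common subsequence is longer.

9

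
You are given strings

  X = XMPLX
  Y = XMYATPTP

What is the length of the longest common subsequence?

Pick X [1,1], M [2,2], P [3,8]; all 3 characters appear in both, in order, and the DP table's final entry dp[5][8] is also 3, so no common subsequence is longer.

3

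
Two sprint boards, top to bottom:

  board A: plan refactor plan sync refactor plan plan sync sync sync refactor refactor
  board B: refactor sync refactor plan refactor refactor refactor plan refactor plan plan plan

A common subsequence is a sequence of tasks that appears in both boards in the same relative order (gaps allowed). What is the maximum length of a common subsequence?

Pick plan (board A #1, board B #4), then refactor (board A #2, board B #7), then plan (board A #3, board B #8), then refactor (board A #5, board B #9), then plan (board A #6, board B #11), then plan (board A #7, board B #12); all 6 tasks appear in both, in order. The LCS DP gives dp[12][12] = 6, so this is optimal.

6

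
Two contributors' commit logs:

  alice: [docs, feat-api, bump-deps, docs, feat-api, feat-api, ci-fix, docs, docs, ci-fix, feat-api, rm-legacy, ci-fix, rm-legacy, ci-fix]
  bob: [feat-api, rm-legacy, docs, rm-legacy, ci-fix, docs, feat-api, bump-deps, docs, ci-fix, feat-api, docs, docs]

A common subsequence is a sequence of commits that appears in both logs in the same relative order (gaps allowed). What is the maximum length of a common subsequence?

7

Match docs at alice[1]=bob[6] → feat-api at alice[2]=bob[7] → bump-deps at alice[3]=bob[8] → docs at alice[4]=bob[9] → feat-api at alice[6]=bob[11] → docs at alice[8]=bob[12] → docs at alice[9]=bob[13] — 7 commits in the same relative order in both. dp[15][13] = 7 confirms this is the maximum.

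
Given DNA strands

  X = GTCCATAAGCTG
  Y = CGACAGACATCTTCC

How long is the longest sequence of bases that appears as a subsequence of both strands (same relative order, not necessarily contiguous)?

7

Match G [1,2] → C [3,4] → C [4,8] → A [5,9] → T [6,10] → C [10,11] → T [11,13] — 7 bases in the same relative order in both. The LCS DP gives dp[12][15] = 7, so this is optimal.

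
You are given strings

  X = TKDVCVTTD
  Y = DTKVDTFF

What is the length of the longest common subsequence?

Let dp[i][j] be the LCS length of the first i characters of X and the first j characters of Y. dp[i][j] = dp[i-1][j-1]+1 when the i-th and j-th characters match, else max(dp[i-1][j], dp[i][j-1]).
    ·  D  T  K  V  D  T  F  F
 ·  0  0  0  0  0  0  0  0  0
 T  0  0  1  1  1  1  1  1  1
 K  0  0  1  2  2  2  2  2  2
 D  0  1  1  2  2  3  3  3  3
 V  0  1  1  2  3  3  3  3  3
 C  0  1  1  2  3  3  3  3  3
 V  0  1  1  2  3  3  3  3  3
 T  0  1  2  2  3  3  4  4  4
 T  0  1  2  2  3  3  4  4  4
 D  0  1  2  2  3  4  4  4  4
dp[9][8] = 4. One LCS (by backtracking along matches): TKDT.

4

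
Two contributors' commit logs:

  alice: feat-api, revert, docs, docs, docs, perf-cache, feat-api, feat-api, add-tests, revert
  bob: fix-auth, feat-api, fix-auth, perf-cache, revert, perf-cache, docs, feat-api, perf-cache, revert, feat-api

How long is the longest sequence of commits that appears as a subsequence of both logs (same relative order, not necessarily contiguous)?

Pick feat-api [1,2], revert [2,5], docs [3,7], perf-cache [6,9], feat-api [8,11]; all 5 commits appear in both, in order, and the DP table's final entry dp[10][11] is also 5, so no common subsequence is longer.

5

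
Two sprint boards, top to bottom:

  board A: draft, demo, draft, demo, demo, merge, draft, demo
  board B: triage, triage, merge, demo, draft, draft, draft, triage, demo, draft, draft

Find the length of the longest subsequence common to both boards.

4

One common subsequence of length 4: draft (board A #1, board B #7); then demo (board A #2, board B #9); then draft (board A #3, board B #10); then draft (board A #7, board B #11). Since dp[8][11] = 4, nothing longer is possible.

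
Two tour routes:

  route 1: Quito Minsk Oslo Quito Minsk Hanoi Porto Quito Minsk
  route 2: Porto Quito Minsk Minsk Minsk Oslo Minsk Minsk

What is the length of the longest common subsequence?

One common subsequence of length 5: Quito at route 1[1]=route 2[2]; then Minsk at route 1[2]=route 2[5]; then Oslo at route 1[3]=route 2[6]; then Minsk at route 1[5]=route 2[7]; then Minsk at route 1[9]=route 2[8]. dp[9][8] = 5 confirms this is the maximum.

5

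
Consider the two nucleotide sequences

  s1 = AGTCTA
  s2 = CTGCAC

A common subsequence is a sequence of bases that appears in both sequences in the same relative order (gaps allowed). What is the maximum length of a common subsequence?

Let dp[i][j] be the LCS length of the first i bases of s1 and the first j bases of s2. dp[i][j] = dp[i-1][j-1]+1 when the i-th and j-th bases match, else max(dp[i-1][j], dp[i][j-1]).
    ·  C  T  G  C  A  C
 ·  0  0  0  0  0  0  0
 A  0  0  0  0  0  1  1
 G  0  0  0  1  1  1  1
 T  0  0  1  1  1  1  1
 C  0  1  1  1  2  2  2
 T  0  1  2  2  2  2  2
 A  0  1  2  2  2  3  3
dp[6][6] = 3. One LCS (by backtracking along matches): GCA.

3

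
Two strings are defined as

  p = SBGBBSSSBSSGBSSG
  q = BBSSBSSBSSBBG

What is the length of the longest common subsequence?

Pick B (p #4, q #1); then B (p #5, q #2); then S (p #7, q #3); then S (p #8, q #4); then B (p #9, q #5); then S (p #10, q #6); then S (p #11, q #7); then B (p #13, q #8); then S (p #14, q #9); then S (p #15, q #10); then G (p #16, q #13); all 11 characters appear in both, in order. The LCS DP gives dp[16][13] = 11, so this is optimal.

11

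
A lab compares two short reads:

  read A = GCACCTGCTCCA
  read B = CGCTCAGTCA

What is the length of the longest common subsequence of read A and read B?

7

Pick G (read A #1, read B #2); then C (read A #2, read B #5); then A (read A #3, read B #6); then G (read A #7, read B #7); then T (read A #9, read B #8); then C (read A #11, read B #9); then A (read A #12, read B #10); all 7 bases appear in both, in order. dp[12][10] = 7 confirms this is the maximum.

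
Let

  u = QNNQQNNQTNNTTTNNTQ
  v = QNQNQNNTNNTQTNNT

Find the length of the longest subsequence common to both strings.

Pick Q (u #1, v #1); then N (u #2, v #2); then N (u #3, v #4); then Q (u #5, v #5); then N (u #6, v #6); then N (u #7, v #7); then T (u #9, v #8); then N (u #10, v #9); then N (u #11, v #10); then T (u #12, v #11); then T (u #14, v #13); then N (u #15, v #14); then N (u #16, v #15); then T (u #17, v #16); all 14 characters appear in both, in order. The LCS DP gives dp[18][16] = 14, so this is optimal.

14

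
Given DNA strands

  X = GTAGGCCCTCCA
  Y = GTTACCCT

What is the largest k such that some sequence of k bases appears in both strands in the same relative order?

7

One common subsequence of length 7: G (X #1, Y #1), T (X #2, Y #3), A (X #3, Y #4), C (X #6, Y #5), C (X #7, Y #6), C (X #8, Y #7), T (X #9, Y #8), and the DP table's final entry dp[12][8] is also 7, so no common subsequence is longer.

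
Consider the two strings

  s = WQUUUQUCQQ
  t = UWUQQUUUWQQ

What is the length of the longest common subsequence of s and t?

7

Taking W [1,2], then Q [2,5], then U [3,6], then U [4,7], then U [5,8], then Q [9,10], then Q [10,11] gives a common subsequence of length 7. The LCS DP gives dp[10][11] = 7, so this is optimal.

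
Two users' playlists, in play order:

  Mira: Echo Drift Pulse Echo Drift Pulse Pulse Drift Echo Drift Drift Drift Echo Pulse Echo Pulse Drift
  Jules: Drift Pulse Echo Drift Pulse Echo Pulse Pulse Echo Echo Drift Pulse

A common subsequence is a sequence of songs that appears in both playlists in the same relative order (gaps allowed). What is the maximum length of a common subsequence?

9

Taking Echo at Mira[1]=Jules[3], Drift at Mira[2]=Jules[4], Pulse at Mira[3]=Jules[5], Echo at Mira[4]=Jules[6], Pulse at Mira[6]=Jules[7], Pulse at Mira[7]=Jules[8], Echo at Mira[9]=Jules[10], Drift at Mira[12]=Jules[11], Pulse at Mira[16]=Jules[12] gives a common subsequence of length 9. Since dp[17][12] = 9, nothing longer is possible.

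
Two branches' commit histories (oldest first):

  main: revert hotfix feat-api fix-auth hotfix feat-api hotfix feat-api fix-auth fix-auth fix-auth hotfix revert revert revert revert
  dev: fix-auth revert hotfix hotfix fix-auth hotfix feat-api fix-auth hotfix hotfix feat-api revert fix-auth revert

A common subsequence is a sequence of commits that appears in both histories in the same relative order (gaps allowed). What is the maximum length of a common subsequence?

Match revert [1,2] → hotfix [2,6] → feat-api [3,7] → fix-auth [4,8] → hotfix [5,9] → hotfix [7,10] → feat-api [8,11] → fix-auth [11,13] → revert [16,14] — 9 commits in the same relative order in both, and the DP table's final entry dp[16][14] is also 9, so no common subsequence is longer.

9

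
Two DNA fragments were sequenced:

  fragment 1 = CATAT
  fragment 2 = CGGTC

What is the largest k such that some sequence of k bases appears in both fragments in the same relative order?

2

One common subsequence of length 2: C at fragment 1[1]=fragment 2[1], T at fragment 1[3]=fragment 2[4]. The LCS DP gives dp[5][5] = 2, so this is optimal.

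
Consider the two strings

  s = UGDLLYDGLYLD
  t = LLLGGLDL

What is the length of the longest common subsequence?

Let dp[i][j] be the LCS length of the first i characters of s and the first j characters of t. dp[i][j] = dp[i-1][j-1]+1 when the i-th and j-th characters match, else max(dp[i-1][j], dp[i][j-1]).
    ·  L  L  L  G  G  L  D  L
 ·  0  0  0  0  0  0  0  0  0
 U  0  0  0  0  0  0  0  0  0
 G  0  0  0  0  1  1  1  1  1
 D  0  0  0  0  1  1  1  2  2
 L  0  1  1  1  1  1  2  2  3
 L  0  1  2  2  2  2  2  2  3
 Y  0  1  2  2  2  2  2  2  3
 D  0  1  2  2  2  2  2  3  3
 G  0  1  2  2  3  3  3  3  3
 L  0  1  2  3  3  3  4  4  4
 Y  0  1  2  3  3  3  4  4  4
 L  0  1  2  3  3  3  4  4  5
 D  0  1  2  3  3  3  4  5  5
dp[12][8] = 5. One LCS (by backtracking along matches): LLGLL.

5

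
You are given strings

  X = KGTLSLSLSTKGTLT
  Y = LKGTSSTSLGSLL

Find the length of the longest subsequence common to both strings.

8

Taking K [1,2], G [2,3], T [3,7], S [5,8], L [6,9], S [7,11], L [8,12], L [14,13] gives a common subsequence of length 8. dp[15][13] = 8 confirms this is the maximum.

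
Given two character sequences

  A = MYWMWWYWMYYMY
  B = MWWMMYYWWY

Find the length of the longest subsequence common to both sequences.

7

Taking M at A[1]=B[1]; then W at A[3]=B[3]; then M at A[4]=B[4]; then M at A[9]=B[5]; then Y at A[10]=B[6]; then Y at A[11]=B[7]; then Y at A[13]=B[10] gives a common subsequence of length 7. dp[13][10] = 7 confirms this is the maximum.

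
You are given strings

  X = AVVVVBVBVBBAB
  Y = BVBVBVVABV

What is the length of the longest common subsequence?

7

Let dp[i][j] be the LCS length of the first i characters of X and the first j characters of Y. dp[i][j] = dp[i-1][j-1]+1 when the i-th and j-th characters match, else max(dp[i-1][j], dp[i][j-1]).
    ·  B  V  B  V  B  V  V  A  B  V
 ·  0  0  0  0  0  0  0  0  0  0  0
 A  0  0  0  0  0  0  0  0  1  1  1
 V  0  0  1  1  1  1  1  1  1  1  2
 V  0  0  1  1  2  2  2  2  2  2  2
 V  0  0  1  1  2  2  3  3  3  3  3
 V  0  0  1  1  2  2  3  4  4  4  4
 B  0  1  1  2  2  3  3  4  4  5  5
 V  0  1  2  2  3  3  4  4  4  5  6
 B  0  1  2  3  3  4  4  4  4  5  6
 V  0  1  2  3  4  4  5  5  5  5  6
 B  0  1  2  3  4  5  5  5  5  6  6
 B  0  1  2  3  4  5  5  5  5  6  6
 A  0  1  2  3  4  5  5  5  6  6  6
 B  0  1  2  3  4  5  5  5  6  7  7
dp[13][10] = 7. One LCS (by backtracking along matches): VVBVVAB.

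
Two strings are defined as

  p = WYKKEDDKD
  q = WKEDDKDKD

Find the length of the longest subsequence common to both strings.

Pick W (p #1, q #1); then K (p #4, q #2); then E (p #5, q #3); then D (p #6, q #5); then D (p #7, q #7); then K (p #8, q #8); then D (p #9, q #9); all 7 characters appear in both, in order. dp[9][9] = 7 confirms this is the maximum.

7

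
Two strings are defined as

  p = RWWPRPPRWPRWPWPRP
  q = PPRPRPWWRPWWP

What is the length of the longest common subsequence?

One common subsequence of length 9: R (p #1, q #3); then P (p #4, q #4); then R (p #5, q #5); then P (p #6, q #6); then R (p #8, q #9); then P (p #10, q #10); then W (p #12, q #11); then W (p #14, q #12); then P (p #17, q #13), and the DP table's final entry dp[17][13] is also 9, so no common subsequence is longer.

9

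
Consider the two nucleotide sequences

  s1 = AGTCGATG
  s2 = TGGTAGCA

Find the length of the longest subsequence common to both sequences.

Taking A (s1 #1, s2 #5); then G (s1 #2, s2 #6); then C (s1 #4, s2 #7); then A (s1 #6, s2 #8) gives a common subsequence of length 4. dp[8][8] = 4 confirms this is the maximum.

4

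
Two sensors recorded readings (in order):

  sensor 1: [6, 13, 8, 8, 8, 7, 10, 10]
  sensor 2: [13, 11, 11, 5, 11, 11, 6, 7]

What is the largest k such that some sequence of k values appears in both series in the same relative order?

Let dp[i][j] be the LCS length of the first i values of sensor 1 and the first j values of sensor 2. dp[i][j] = dp[i-1][j-1]+1 when the i-th and j-th values match, else max(dp[i-1][j], dp[i][j-1]).
    · 13 11 11  5 11 11  6  7
 ·  0  0  0  0  0  0  0  0  0
 6  0  0  0  0  0  0  0  1  1
13  0  1  1  1  1  1  1  1  1
 8  0  1  1  1  1  1  1  1  1
 8  0  1  1  1  1  1  1  1  1
 8  0  1  1  1  1  1  1  1  1
 7  0  1  1  1  1  1  1  1  2
10  0  1  1  1  1  1  1  1  2
10  0  1  1  1  1  1  1  1  2
dp[8][8] = 2. One LCS (by backtracking along matches): 6, 7.

2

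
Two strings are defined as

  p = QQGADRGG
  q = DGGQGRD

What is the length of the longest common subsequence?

3

Match Q [2,4], G [3,5], D [5,7] — 3 characters in the same relative order in both. Since dp[8][7] = 3, nothing longer is possible.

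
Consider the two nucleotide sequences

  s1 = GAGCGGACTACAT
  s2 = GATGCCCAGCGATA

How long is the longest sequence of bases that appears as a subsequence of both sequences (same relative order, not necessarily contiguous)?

One common subsequence of length 9: G (s1 #1, s2 #1); then A (s1 #2, s2 #2); then G (s1 #3, s2 #4); then C (s1 #4, s2 #7); then G (s1 #5, s2 #9); then G (s1 #6, s2 #11); then A (s1 #7, s2 #12); then T (s1 #9, s2 #13); then A (s1 #12, s2 #14). Since dp[13][14] = 9, nothing longer is possible.

9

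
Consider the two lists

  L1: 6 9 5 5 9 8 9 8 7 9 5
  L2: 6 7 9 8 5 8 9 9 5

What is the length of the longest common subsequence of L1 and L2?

7

Taking 6 at L1[1]=L2[1]; then 9 at L1[2]=L2[3]; then 5 at L1[4]=L2[5]; then 8 at L1[6]=L2[6]; then 9 at L1[7]=L2[7]; then 9 at L1[10]=L2[8]; then 5 at L1[11]=L2[9] gives a common subsequence of length 7. Since dp[11][9] = 7, nothing longer is possible.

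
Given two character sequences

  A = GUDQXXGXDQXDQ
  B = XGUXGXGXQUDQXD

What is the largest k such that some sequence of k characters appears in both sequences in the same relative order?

10

One common subsequence of length 10: G [1,2], U [2,3], X [5,4], X [6,6], G [7,7], X [8,8], D [9,11], Q [10,12], X [11,13], D [12,14]. The LCS DP gives dp[13][14] = 10, so this is optimal.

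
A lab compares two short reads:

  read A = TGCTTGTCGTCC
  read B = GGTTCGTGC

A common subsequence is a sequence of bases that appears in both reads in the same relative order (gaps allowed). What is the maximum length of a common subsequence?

7

Match G [2,2]; then T [4,3]; then T [5,4]; then G [6,6]; then T [7,7]; then G [9,8]; then C [12,9] — 7 bases in the same relative order in both. The LCS DP gives dp[12][9] = 7, so this is optimal.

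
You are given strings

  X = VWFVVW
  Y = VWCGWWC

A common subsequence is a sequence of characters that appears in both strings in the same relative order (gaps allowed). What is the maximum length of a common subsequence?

Pick V [1,1] → W [2,5] → W [6,6]; all 3 characters appear in both, in order. Since dp[6][7] = 3, nothing longer is possible.

3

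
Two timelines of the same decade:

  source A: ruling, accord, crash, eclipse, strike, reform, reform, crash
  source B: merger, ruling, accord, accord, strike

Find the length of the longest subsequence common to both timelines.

3

Pick ruling [1,2], then accord [2,4], then strike [5,5]; all 3 events appear in both, in order. Since dp[8][5] = 3, nothing longer is possible.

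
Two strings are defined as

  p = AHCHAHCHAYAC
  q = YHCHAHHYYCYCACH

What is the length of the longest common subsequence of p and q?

Taking H at p[2]=q[2], then C at p[3]=q[3], then H at p[4]=q[4], then A at p[5]=q[5], then H at p[6]=q[7], then C at p[7]=q[10], then Y at p[10]=q[11], then A at p[11]=q[13], then C at p[12]=q[14] gives a common subsequence of length 9. The LCS DP gives dp[12][15] = 9, so this is optimal.

9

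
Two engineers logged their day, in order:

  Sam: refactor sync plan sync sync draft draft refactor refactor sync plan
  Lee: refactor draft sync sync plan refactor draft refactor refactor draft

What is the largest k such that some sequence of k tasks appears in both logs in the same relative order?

Pick refactor [1,1], sync [2,4], plan [3,5], draft [7,7], refactor [8,8], refactor [9,9]; all 6 tasks appear in both, in order. The LCS DP gives dp[11][10] = 6, so this is optimal.

6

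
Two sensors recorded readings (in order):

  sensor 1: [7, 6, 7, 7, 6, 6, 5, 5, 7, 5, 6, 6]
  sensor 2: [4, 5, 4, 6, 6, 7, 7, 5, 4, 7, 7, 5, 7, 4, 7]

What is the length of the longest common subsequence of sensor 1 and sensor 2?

6

Match 6 at sensor 1[2]=sensor 2[5]; then 7 at sensor 1[3]=sensor 2[6]; then 7 at sensor 1[4]=sensor 2[7]; then 5 at sensor 1[7]=sensor 2[8]; then 5 at sensor 1[8]=sensor 2[12]; then 7 at sensor 1[9]=sensor 2[15] — 6 values in the same relative order in both. The LCS DP gives dp[12][15] = 6, so this is optimal.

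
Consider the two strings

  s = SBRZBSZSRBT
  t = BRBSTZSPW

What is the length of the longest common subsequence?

6

Pick B [2,1] → R [3,2] → B [5,3] → S [6,4] → Z [7,6] → S [8,7]; all 6 characters appear in both, in order. The LCS DP gives dp[11][9] = 6, so this is optimal.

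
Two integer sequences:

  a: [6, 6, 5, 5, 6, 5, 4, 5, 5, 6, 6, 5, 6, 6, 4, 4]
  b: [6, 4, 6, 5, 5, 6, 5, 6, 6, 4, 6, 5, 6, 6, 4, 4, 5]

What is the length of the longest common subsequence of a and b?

13

Match 6 [1,1], 6 [2,3], 5 [3,4], 5 [4,5], 6 [5,6], 5 [6,7], 4 [7,10], 6 [11,11], 5 [12,12], 6 [13,13], 6 [14,14], 4 [15,15], 4 [16,16] — 13 values in the same relative order in both, and the DP table's final entry dp[16][17] is also 13, so no common subsequence is longer.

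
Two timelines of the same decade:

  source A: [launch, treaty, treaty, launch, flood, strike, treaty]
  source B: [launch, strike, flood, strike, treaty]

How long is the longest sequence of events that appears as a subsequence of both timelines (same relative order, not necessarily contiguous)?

Taking launch (source A #1, source B #1), flood (source A #5, source B #3), strike (source A #6, source B #4), treaty (source A #7, source B #5) gives a common subsequence of length 4. The LCS DP gives dp[7][5] = 4, so this is optimal.

4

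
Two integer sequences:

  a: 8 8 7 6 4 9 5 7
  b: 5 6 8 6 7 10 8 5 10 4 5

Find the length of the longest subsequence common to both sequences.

Match 8 at a[1]=b[3] → 8 at a[2]=b[7] → 4 at a[5]=b[10] → 5 at a[7]=b[11] — 4 values in the same relative order in both. dp[8][11] = 4 confirms this is the maximum.

4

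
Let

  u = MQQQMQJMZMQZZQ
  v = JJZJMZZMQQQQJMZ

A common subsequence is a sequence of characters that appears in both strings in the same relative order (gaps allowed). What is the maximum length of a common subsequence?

8

Pick M at u[1]=v[8] → Q at u[2]=v[9] → Q at u[3]=v[10] → Q at u[4]=v[11] → Q at u[6]=v[12] → J at u[7]=v[13] → M at u[10]=v[14] → Z at u[13]=v[15]; all 8 characters appear in both, in order, and the DP table's final entry dp[14][15] is also 8, so no common subsequence is longer.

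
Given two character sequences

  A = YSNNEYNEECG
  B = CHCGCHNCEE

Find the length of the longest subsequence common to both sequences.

3

Taking N [3,7], E [8,9], E [9,10] gives a common subsequence of length 3. The LCS DP gives dp[11][10] = 3, so this is optimal.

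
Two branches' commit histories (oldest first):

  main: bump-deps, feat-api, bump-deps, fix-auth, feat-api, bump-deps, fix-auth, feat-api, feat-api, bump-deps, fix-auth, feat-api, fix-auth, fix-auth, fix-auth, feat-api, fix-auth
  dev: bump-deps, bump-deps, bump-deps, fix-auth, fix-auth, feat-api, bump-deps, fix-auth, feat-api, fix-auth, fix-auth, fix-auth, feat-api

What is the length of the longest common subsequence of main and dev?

12

One common subsequence of length 12: bump-deps [1,2], bump-deps [3,3], fix-auth [4,4], fix-auth [7,5], feat-api [9,6], bump-deps [10,7], fix-auth [11,8], feat-api [12,9], fix-auth [13,10], fix-auth [14,11], fix-auth [15,12], feat-api [16,13], and the DP table's final entry dp[17][13] is also 12, so no common subsequence is longer.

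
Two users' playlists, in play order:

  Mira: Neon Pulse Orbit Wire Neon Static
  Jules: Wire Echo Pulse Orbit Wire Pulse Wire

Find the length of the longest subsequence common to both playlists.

3

One common subsequence of length 3: Pulse [2,3], then Orbit [3,4], then Wire [4,7]. dp[6][7] = 3 confirms this is the maximum.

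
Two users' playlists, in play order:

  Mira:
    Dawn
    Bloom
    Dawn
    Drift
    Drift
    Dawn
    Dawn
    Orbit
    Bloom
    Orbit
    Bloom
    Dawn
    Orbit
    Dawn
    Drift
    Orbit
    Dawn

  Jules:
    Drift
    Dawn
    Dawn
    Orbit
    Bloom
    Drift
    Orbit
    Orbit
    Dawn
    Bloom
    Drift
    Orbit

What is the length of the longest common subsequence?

10

Pick Drift at Mira[5]=Jules[1] → Dawn at Mira[6]=Jules[2] → Dawn at Mira[7]=Jules[3] → Orbit at Mira[8]=Jules[4] → Bloom at Mira[9]=Jules[5] → Orbit at Mira[10]=Jules[7] → Orbit at Mira[13]=Jules[8] → Dawn at Mira[14]=Jules[9] → Drift at Mira[15]=Jules[11] → Orbit at Mira[16]=Jules[12]; all 10 songs appear in both, in order. dp[17][12] = 10 confirms this is the maximum.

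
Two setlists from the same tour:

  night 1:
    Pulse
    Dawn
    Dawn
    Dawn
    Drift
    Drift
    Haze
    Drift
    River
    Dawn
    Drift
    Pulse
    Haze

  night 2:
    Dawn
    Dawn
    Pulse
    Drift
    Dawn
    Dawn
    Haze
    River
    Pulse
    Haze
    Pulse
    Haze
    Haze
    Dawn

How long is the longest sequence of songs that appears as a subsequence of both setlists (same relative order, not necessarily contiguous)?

Match Pulse at night 1[1]=night 2[3], Dawn at night 1[3]=night 2[5], Dawn at night 1[4]=night 2[6], Haze at night 1[7]=night 2[7], River at night 1[9]=night 2[8], Pulse at night 1[12]=night 2[11], Haze at night 1[13]=night 2[13] — 7 songs in the same relative order in both. dp[13][14] = 7 confirms this is the maximum.

7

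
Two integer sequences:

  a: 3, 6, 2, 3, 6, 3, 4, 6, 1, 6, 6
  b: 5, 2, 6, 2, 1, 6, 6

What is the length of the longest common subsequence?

5

One common subsequence of length 5: 6 [2,3], then 2 [3,4], then 1 [9,5], then 6 [10,6], then 6 [11,7]. Since dp[11][7] = 5, nothing longer is possible.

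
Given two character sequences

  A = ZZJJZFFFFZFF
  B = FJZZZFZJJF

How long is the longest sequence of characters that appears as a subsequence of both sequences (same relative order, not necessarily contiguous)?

Let dp[i][j] be the LCS length of the first i characters of A and the first j characters of B. dp[i][j] = dp[i-1][j-1]+1 when the i-th and j-th characters match, else max(dp[i-1][j], dp[i][j-1]).
    ·  F  J  Z  Z  Z  F  Z  J  J  F
 ·  0  0  0  0  0  0  0  0  0  0  0
 Z  0  0  0  1  1  1  1  1  1  1  1
 Z  0  0  0  1  2  2  2  2  2  2  2
 J  0  0  1  1  2  2  2  2  3  3  3
 J  0  0  1  1  2  2  2  2  3  4  4
 Z  0  0  1  2  2  3  3  3  3  4  4
 F  0  1  1  2  2  3  4  4  4  4  5
 F  0  1  1  2  2  3  4  4  4  4  5
 F  0  1  1  2  2  3  4  4  4  4  5
 F  0  1  1  2  2  3  4  4  4  4  5
 Z  0  1  1  2  3  3  4  5  5  5  5
 F  0  1  1  2  3  3  4  5  5  5  6
 F  0  1  1  2  3  3  4  5  5  5  6
dp[12][10] = 6. One LCS (by backtracking along matches): ZZZFZF.

6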